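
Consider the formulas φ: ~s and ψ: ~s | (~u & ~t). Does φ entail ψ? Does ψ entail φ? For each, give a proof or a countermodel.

(⇐) This fails. Under s = T, u = F, t = F, the left side is false but the right side is true.

(⇒) Assume the antecedent. If s is true, the antecedent cannot hold. If s is false, ~s | (~u & ~t) reduces to true regardless of the other variables. Either way ~s | (~u & ~t) holds.

(⇒) holds; (⇐) fails.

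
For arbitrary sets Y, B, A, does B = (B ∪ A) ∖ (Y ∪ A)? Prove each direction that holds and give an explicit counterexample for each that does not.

The sets are not equal: only the reverse inclusion holds.

(⊇) Let x ∈ (B ∪ A) ∖ (Y ∪ A). Then x ∈ B and x ∉ Y, A, from which x ∈ B.

(⊆) This inclusion fails. Take Y = {1}, B = {1}, A = ∅; then 1 ∈ B but 1 ∉ (B ∪ A) ∖ (Y ∪ A).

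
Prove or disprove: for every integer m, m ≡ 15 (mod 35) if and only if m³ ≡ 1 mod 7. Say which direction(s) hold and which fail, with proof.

Only the forward direction holds.

(⇒) Suppose m ≡ 15 (mod 35). Then m³ ≡ 15³ = 3375 (mod 35), and since 7 ∣ 35, also m³ ≡ 1 (mod 7).

(⇐) This fails: take m = 1. Then 1³ = 1 ≡ 1 (mod 7), yet 1 ≡ 1 (mod 35), not 15.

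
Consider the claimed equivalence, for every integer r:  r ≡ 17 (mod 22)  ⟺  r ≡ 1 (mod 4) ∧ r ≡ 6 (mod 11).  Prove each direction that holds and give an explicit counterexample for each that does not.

(→) This fails: r = 39 gives 39 ≡ 17 (mod 22) but 39 ≡ 3 (mod 4), so the conjunction on the right does not hold.

(←) Conversely, if r ≡ 1 (mod 4) and r ≡ 6 (mod 11), then by the Chinese remainder theorem r ≡ 17 (mod 44). Since 17 ≡ 17 (mod 22) and 22 ∣ 44, we get r ≡ 17 (mod 22).

(⇒) fails; (⇐) holds.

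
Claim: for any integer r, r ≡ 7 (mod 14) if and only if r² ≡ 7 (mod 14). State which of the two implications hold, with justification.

Both directions hold; the statement is true.

Forward direction. Suppose r ≡ 7 (mod 14). Write r = 14j + 7. Then (14j + 7)² = 196j² + 196j + 49 = 14(14j² + 14j + 3) + 7, so r² ≡ 7 (mod 14).

Converse. Suppose r² ≡ 7 (mod 14). The only residue r in {0, …, 13} with r² ≡ 7 (mod 14) is r = 7, so r ≡ 7 (mod 14).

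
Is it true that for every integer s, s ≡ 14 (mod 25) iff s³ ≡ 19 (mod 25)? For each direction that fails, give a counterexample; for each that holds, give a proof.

(⟹) Suppose s ≡ 14 (mod 25). Write s = 25j + 14. Then (25j + 14)³ = 15625j³ + 26250j² + 14700j + 2744 = 25(625j³ + 1050j² + 588j + 109) + 19, so s³ ≡ 19 (mod 25).

(⟸) Conversely, suppose s³ ≡ 19 (mod 25). The only residue r in {0, …, 24} with r³ ≡ 19 (mod 25) is r = 14, so s ≡ 14 (mod 25).

Both implications hold.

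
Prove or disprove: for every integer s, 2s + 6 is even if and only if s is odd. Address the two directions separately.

(⇒) This fails: take s = 6. Then 2s + 6 = 18, which is even, yet s = 6 is even, not odd.

(⇐) Suppose s is odd. Since 2 is even, 2s is even for every s, so 2s + 6 has the same parity as 6, which is even. Hence 2s + 6 is even.

The forward direction fails; the converse holds.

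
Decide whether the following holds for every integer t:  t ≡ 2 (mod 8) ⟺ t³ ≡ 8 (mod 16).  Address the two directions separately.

Not equivalent: only (⇒) holds.

(⇐) This fails: take t = 6. Then 6³ = 216 ≡ 8 (mod 16), yet 6 ≡ 6 (mod 8), not 2.

(⇒) Suppose t ≡ 2 (mod 8). Working modulo 16, t ∈ {2, 10}; for each such r, r³ ≡ 8 (mod 16).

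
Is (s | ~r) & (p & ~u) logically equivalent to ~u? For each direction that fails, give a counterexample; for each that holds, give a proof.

(→) Assume the antecedent. If s is true, the antecedent forces (p = T, s = T, u = F, r = F) or (p = T, s = T, u = F, r = T), and ~u holds there. If s is false, the antecedent forces (p = T, s = F, u = F, r = F), and ~u holds there. Either way ~u holds.

(←) This fails. Under p = F, s = F, u = F, r = F, the left side is false but the right side is true.

Not equivalent: only (⇒) holds.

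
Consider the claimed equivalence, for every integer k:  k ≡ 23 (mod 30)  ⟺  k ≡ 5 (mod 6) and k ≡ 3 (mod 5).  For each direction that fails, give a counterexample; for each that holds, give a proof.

Both directions hold; the statement is true.

[⇒] Suppose k ≡ 23 (mod 30); write k = 30j + 23. Since 6 ∣ 30, reducing mod 6 gives k ≡ 23 ≡ 5 (mod 6); since 5 ∣ 30, reducing mod 5 gives k ≡ 23 ≡ 3 (mod 5).

[⇐] Conversely, if k ≡ 5 (mod 6) and k ≡ 3 (mod 5), then by the Chinese remainder theorem k ≡ 23 (mod 30). This is exactly k ≡ 23 (mod 30).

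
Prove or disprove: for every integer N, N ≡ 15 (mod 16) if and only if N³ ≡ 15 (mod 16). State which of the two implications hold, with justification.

(⇒) Suppose N ≡ 15 (mod 16). Write N = 16j + 15. Then (16j + 15)³ = 4096j³ + 11520j² + 10800j + 3375 = 16(256j³ + 720j² + 675j + 210) + 15, so N³ ≡ 15 (mod 16).

(⇐) Conversely, suppose N³ ≡ 15 (mod 16). The only residue r in {0, …, 15} with r³ ≡ 15 (mod 16) is r = 15, so N ≡ 15 (mod 16).

The biconditional holds.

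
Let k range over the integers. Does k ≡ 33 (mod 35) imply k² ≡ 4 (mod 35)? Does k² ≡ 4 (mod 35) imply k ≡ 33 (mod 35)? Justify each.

Only the forward direction holds.

(⟸) This fails: take k = 2. Then 2² = 4 ≡ 4 (mod 35), yet 2 ≡ 2 (mod 35), not 33.

(⟹) Suppose k ≡ 33 (mod 35). Write k = 35j + 33. Then (35j + 33)² = 1225j² + 2310j + 1089 = 35(35j² + 66j + 31) + 4, so k² ≡ 4 (mod 35).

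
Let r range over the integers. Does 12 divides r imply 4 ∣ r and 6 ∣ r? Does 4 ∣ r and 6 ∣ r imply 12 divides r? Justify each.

(⇐) Suppose 4 ∣ r and 6 ∣ r. Any common multiple of 4 and 6 is a multiple of their lcm; here lcm(4, 6) = 4·6/gcd(4, 6) = 24/2 = 12, so 12 ∣ r.

(⇒) If 12 ∣ r, write r = 12q. Since 12 = 3·4, r = 4·(3q), so 4 ∣ r; and since 12 = 2·6, r = 6·(2q), so 6 ∣ r.

The biconditional holds.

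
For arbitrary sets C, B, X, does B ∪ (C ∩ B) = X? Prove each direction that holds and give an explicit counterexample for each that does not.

Forward inclusion. This inclusion fails. Take C = ∅, B = {1}, X = ∅; then 1 ∈ B ∪ (C ∩ B) but 1 ∉ X.

Reverse inclusion. This inclusion fails. Take C = ∅, B = ∅, X = {1}; then 1 ∈ X but 1 ∉ B ∪ (C ∩ B).

Both inclusions fail.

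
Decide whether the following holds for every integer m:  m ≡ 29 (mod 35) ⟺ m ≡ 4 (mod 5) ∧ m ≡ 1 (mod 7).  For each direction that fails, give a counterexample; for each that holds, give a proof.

Both directions hold.

(⇒) Suppose m ≡ 29 (mod 35); write m = 35j + 29. Since 5 ∣ 35, reducing mod 5 gives m ≡ 29 ≡ 4 (mod 5); since 7 ∣ 35, reducing mod 7 gives m ≡ 29 ≡ 1 (mod 7).

(⇐) Conversely, if m ≡ 4 (mod 5) and m ≡ 1 (mod 7), then by the Chinese remainder theorem m ≡ 29 (mod 35). This is exactly m ≡ 29 (mod 35).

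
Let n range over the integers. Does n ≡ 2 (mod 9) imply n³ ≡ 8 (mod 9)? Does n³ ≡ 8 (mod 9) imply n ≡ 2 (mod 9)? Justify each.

(←) This fails: take n = 5. Then 5³ = 125 ≡ 8 (mod 9), yet 5 ≡ 5 (mod 9), not 2.

(→) Suppose n ≡ 2 (mod 9). Write n = 9j + 2. Then (9j + 2)³ = 729j³ + 486j² + 108j + 8 = 9(81j³ + 54j² + 12j) + 8, so n³ ≡ 8 (mod 9).

Not equivalent: only (⇒) holds.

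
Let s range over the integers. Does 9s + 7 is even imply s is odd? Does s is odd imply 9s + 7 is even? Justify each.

The biconditional holds.

(⇐) Suppose s is odd; write s = 2j + 1. Then 9s + 7 = 9·(2j + 1) + 7 = 2·9j + 16, which is even.

(⇒) Suppose 9s + 7 is even. Since 9 is odd, 9s and s have the same parity, so 9s + 7 ≡ s + 7 (mod 2). As 7 is odd, 9s + 7 is even exactly when s is odd. Thus s is odd.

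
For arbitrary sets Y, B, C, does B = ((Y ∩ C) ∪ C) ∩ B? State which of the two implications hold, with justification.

Only the reverse inclusion holds.

(⊆) This inclusion fails. Take Y = ∅, B = {1}, C = ∅; then 1 ∈ B but 1 ∉ ((Y ∩ C) ∪ C) ∩ B.

(⊇) Let x ∈ ((Y ∩ C) ∪ C) ∩ B. Then either x ∈ B ∩ C and x ∉ Y; or x ∈ Y ∩ B ∩ C. In each case x ∈ B, so ((Y ∩ C) ∪ C) ∩ B ⊆ B.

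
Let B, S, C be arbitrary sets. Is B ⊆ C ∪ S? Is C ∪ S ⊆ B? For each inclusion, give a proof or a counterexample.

(⊆) fails and (⊇) fails.

(⊆) This inclusion fails. Take B = {1}, S = ∅, C = ∅; then 1 ∈ B but 1 ∉ C ∪ S.

(⊇) This inclusion fails. Take B = ∅, S = {1}, C = ∅; then 1 ∈ C ∪ S but 1 ∉ B.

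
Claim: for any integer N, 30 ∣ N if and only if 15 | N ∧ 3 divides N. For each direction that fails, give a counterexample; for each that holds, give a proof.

The forward direction holds; the converse fails.

(⟸) This fails: take N = 15. Both 15 ∣ 15 and 3 ∣ 15, yet 15 is not a multiple of 30 (since 15 = 0·30 + 15), so 30 ∤ 15.

(⟹) If 30 ∣ N, write N = 30q. Since 30 = 2·15, N = 15·(2q), so 15 ∣ N; and since 30 = 10·3, N = 3·(10q), so 3 ∣ N.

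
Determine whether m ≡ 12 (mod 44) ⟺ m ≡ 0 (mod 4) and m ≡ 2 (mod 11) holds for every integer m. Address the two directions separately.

Forward direction. This fails: m = 12 gives 12 ≡ 12 (mod 44) but 12 ≡ 1 (mod 11), so the conjunction on the right does not hold.

Converse. This fails: m = 24 satisfies both congruences on the right (24 ≡ 0 mod 4 and 24 ≡ 2 mod 11) yet 24 ≡ 24 (mod 44), not 12.

Neither direction holds.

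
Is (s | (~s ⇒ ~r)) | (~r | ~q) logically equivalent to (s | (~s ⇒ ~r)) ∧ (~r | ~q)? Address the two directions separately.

The forward direction fails; the converse holds.

Forward direction. This fails. Under r = T, s = F, q = F, the left side is true but the right side is false.

Converse. Assume the antecedent. If r is true, the antecedent forces (r = T, s = T, q = F), and (s | (~s ⇒ ~r)) | (~r | ~q) holds there. If r is false, (s | (~s ⇒ ~r)) | (~r | ~q) reduces to true regardless of the other variables. Either way (s | (~s ⇒ ~r)) | (~r | ~q) holds.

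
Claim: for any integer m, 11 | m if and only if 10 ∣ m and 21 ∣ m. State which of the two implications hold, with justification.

(⇒) fails and (⇐) fails.

[⇒] This fails: take m = 11. Certainly 11 ∣ 11, but 10 ∤ 11.

[⇐] This fails: take m = 210. Both 10 ∣ 210 and 21 ∣ 210, yet 210 is not a multiple of 11 (since 210 = 19·11 + 1), so 11 ∤ 210.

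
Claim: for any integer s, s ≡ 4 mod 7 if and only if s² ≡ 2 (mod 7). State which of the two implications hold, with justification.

Not equivalent: only (⇒) holds.

(←) This fails: take s = 3. Then 3² = 9 ≡ 2 (mod 7), yet 3 ≡ 3 (mod 7), not 4.

(→) Suppose s ≡ 4 mod 7. Write s = 7j + 4. Then (7j + 4)² = 49j² + 56j + 16 = 7(7j² + 8j + 2) + 2, so s² ≡ 2 (mod 7).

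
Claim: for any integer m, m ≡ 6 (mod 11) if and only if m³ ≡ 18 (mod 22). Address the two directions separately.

Only the converse holds.

(⟹) This fails: take m = 17. Then 17 ≡ 6 (mod 11), but 17³ = 4913 ≡ 7 (mod 22), not 18.

(⟸) Conversely, the residues r modulo 22 with r³ ≡ 18 (mod 22) are exactly {6}, and each is ≡ 6 (mod 11).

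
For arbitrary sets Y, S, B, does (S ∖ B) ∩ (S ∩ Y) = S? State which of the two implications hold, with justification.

The sets are not equal: only the forward inclusion holds.

(⊆) Let x ∈ (S ∖ B) ∩ (S ∩ Y). Then x ∈ Y ∩ S and x ∉ B, from which x ∈ S.

(⊇) This inclusion fails. Take Y = ∅, S = {1}, B = ∅; then 1 ∈ S but 1 ∉ (S ∖ B) ∩ (S ∩ Y).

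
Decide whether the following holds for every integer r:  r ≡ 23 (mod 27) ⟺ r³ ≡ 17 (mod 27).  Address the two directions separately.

Only the forward direction holds.

[⇒] Suppose r ≡ 23 (mod 27). Write r = 27j + 23. Then (27j + 23)³ = 19683j³ + 50301j² + 42849j + 12167 = 27(729j³ + 1863j² + 1587j + 450) + 17, so r³ ≡ 17 (mod 27).

[⇐] This fails: take r = 5. Then 5³ = 125 ≡ 17 (mod 27), yet 5 ≡ 5 (mod 27), not 23.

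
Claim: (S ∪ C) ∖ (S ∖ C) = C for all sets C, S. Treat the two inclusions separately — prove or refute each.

The two sets are equal.

(⊆) Let x ∈ (S ∪ C) ∖ (S ∖ C). Then either x ∈ C and x ∉ S; or x ∈ C ∩ S. In each case x ∈ C, so (S ∪ C) ∖ (S ∖ C) ⊆ C.

(⊇) Let x ∈ C. Then either x ∈ C and x ∉ S; or x ∈ C ∩ S. In each case x ∈ (S ∪ C) ∖ (S ∖ C), so C ⊆ (S ∪ C) ∖ (S ∖ C).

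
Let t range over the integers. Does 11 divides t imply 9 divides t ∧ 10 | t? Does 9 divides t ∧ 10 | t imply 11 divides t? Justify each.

Neither direction holds.

Forward direction. This fails: take t = 11. Certainly 11 ∣ 11, but 9 ∤ 11.

Converse. This fails: take t = 90. Both 9 ∣ 90 and 10 ∣ 90, yet 90 is not a multiple of 11 (since 90 = 8·11 + 2), so 11 ∤ 90.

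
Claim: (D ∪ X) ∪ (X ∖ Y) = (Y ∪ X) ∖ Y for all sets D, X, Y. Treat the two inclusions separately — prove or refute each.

The sets are not equal: only the reverse inclusion holds.

(⊆) This inclusion fails. Take D = {1}, X = ∅, Y = ∅; then 1 ∈ (D ∪ X) ∪ (X ∖ Y) but 1 ∉ (Y ∪ X) ∖ Y.

(⊇) Let x ∈ (Y ∪ X) ∖ Y. Then either x ∈ X and x ∉ D, Y; or x ∈ D ∩ X and x ∉ Y. In each case x ∈ (D ∪ X) ∪ (X ∖ Y), so (Y ∪ X) ∖ Y ⊆ (D ∪ X) ∪ (X ∖ Y).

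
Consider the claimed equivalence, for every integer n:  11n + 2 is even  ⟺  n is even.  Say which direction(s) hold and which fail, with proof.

Both implications hold.

(⟹) Suppose 11n + 2 is even. Since 11 is odd, 11n and n have the same parity, so 11n + 2 ≡ n + 2 (mod 2). As 2 is even, 11n + 2 is even exactly when n is even. Thus n is even.

(⟸) Conversely, suppose n is even; write n = 2j. Then 11n + 2 = 11·(2j) + 2 = 2·11j + 2, which is even.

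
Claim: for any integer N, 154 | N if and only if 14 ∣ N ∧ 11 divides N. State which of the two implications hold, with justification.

(←) Suppose 14 ∣ N and 11 ∣ N. Any common multiple of 14 and 11 is a multiple of their lcm; here gcd(14, 11) = 1, so lcm(14, 11) = 14·11 = 154, so 154 ∣ N.

(→) If 154 ∣ N, write N = 154q. Since 154 = 11·14, N = 14·(11q), so 14 ∣ N; and since 154 = 14·11, N = 11·(14q), so 11 ∣ N.

Both directions hold.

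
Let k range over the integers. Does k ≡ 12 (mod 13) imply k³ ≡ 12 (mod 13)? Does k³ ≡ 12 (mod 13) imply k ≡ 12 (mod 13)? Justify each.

(←) This fails: take k = 4. Then 4³ = 64 ≡ 12 (mod 13), yet 4 ≡ 4 (mod 13), not 12.

(→) Suppose k ≡ 12 (mod 13). Write k = 13j + 12. Then (13j + 12)³ = 2197j³ + 6084j² + 5616j + 1728 = 13(169j³ + 468j² + 432j + 132) + 12, so k³ ≡ 12 (mod 13).

The forward direction holds; the converse fails.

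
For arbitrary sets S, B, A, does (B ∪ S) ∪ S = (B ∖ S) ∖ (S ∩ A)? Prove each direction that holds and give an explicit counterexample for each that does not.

(⊆) This inclusion fails. Take S = {1}, B = ∅, A = ∅; then 1 ∈ (B ∪ S) ∪ S but 1 ∉ (B ∖ S) ∖ (S ∩ A).

(⊇) Let x ∈ (B ∖ S) ∖ (S ∩ A). Then either x ∈ B and x ∉ S, A; or x ∈ B ∩ A and x ∉ S. In each case x ∈ (B ∪ S) ∪ S, so (B ∖ S) ∖ (S ∩ A) ⊆ (B ∪ S) ∪ S.

Only the reverse inclusion holds.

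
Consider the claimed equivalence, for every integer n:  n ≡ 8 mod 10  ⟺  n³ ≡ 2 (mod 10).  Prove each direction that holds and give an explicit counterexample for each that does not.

Both implications hold.

(⟸) For the converse, argue contrapositively. If n ≢ 8 (mod 10), then n is congruent to one of 0, 1, 2, 3, 4, 5, 6, 7, 9 modulo 10, and these give n³ ≡ 0, 1, 8, 7, 4, 5, 6, 3, 9 respectively — never 2.

(⟹) Suppose n ≡ 8 mod 10. Write n = 10j + 8. Then (10j + 8)³ = 1000j³ + 2400j² + 1920j + 512 = 10(100j³ + 240j² + 192j + 51) + 2, so n³ ≡ 2 (mod 10).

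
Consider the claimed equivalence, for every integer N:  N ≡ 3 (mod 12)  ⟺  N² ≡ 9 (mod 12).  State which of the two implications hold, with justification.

[⇒] Suppose N ≡ 3 (mod 12). Write N = 12j + 3. Then (12j + 3)² = 144j² + 72j + 9 = 12(12j² + 6j) + 9, so N² ≡ 9 (mod 12).

[⇐] This fails: take N = 9. Then 9² = 81 ≡ 9 (mod 12), yet 9 ≡ 9 (mod 12), not 3.

Not equivalent: only (⇒) holds.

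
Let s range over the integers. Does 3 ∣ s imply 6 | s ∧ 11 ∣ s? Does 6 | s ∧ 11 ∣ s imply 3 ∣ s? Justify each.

Only the reverse direction holds.

Converse. Suppose 6 ∣ s and 11 ∣ s. Any common multiple of 6 and 11 is a multiple of their lcm; here gcd(6, 11) = 1, so lcm(6, 11) = 6·11 = 66, so 66 ∣ s. Since 3 ∣ 66, it follows that 3 ∣ s.

Forward direction. This fails: take s = 3. Certainly 3 ∣ 3, but 6 ∤ 3.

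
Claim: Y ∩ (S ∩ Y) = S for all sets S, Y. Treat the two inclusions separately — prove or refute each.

(⊆) Let x ∈ Y ∩ (S ∩ Y). Then x ∈ S ∩ Y, from which x ∈ S.

(⊇) This inclusion fails. Take S = {1}, Y = ∅; then 1 ∈ S but 1 ∉ Y ∩ (S ∩ Y).

Only the forward inclusion holds.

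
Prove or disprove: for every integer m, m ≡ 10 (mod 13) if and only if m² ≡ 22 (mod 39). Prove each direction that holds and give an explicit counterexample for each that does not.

Neither implication holds.

(⟹) This fails: take m = 36. Then 36 ≡ 10 (mod 13), but 36² = 1296 ≡ 9 (mod 39), not 22.

(⟸) This fails: take m = 16. Then 16² = 256 ≡ 22 (mod 39), yet 16 ≡ 3 (mod 13), not 10.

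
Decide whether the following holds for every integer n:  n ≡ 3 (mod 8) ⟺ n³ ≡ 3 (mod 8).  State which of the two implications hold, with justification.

(⇒) Suppose n ≡ 3 (mod 8). Write n = 8j + 3. Then (8j + 3)³ = 512j³ + 576j² + 216j + 27 = 8(64j³ + 72j² + 27j + 3) + 3, so n³ ≡ 3 (mod 8).

(⇐) Conversely, suppose n³ ≡ 3 (mod 8). The only residue r in {0, …, 7} with r³ ≡ 3 (mod 8) is r = 3, so n ≡ 3 (mod 8).

Both directions hold; the statement is true.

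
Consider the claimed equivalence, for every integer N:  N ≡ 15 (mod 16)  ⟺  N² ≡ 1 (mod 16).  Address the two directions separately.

(⇒) holds; (⇐) fails.

(⟹) Suppose N ≡ 15 (mod 16). Write N = 16j + 15. Then (16j + 15)² = 256j² + 480j + 225 = 16(16j² + 30j + 14) + 1, so N² ≡ 1 (mod 16).

(⟸) This fails: take N = 1. Then 1² = 1 ≡ 1 (mod 16), yet 1 ≡ 1 (mod 16), not 15.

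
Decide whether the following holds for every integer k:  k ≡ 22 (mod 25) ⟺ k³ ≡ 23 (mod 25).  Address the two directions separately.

(→) Suppose k ≡ 22 (mod 25). Write k = 25j + 22. Then (25j + 22)³ = 15625j³ + 41250j² + 36300j + 10648 = 25(625j³ + 1650j² + 1452j + 425) + 23, so k³ ≡ 23 (mod 25).

(←) Conversely, suppose k³ ≡ 23 (mod 25). The only residue r in {0, …, 24} with r³ ≡ 23 (mod 25) is r = 22, so k ≡ 22 (mod 25).

Both directions hold.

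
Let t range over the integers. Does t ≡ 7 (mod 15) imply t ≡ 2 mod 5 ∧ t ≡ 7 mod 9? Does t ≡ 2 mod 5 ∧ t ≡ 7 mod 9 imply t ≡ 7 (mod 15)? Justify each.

Only the reverse direction holds.

(⟹) This fails: t = 37 gives 37 ≡ 7 (mod 15) but 37 ≡ 1 (mod 9), so the conjunction on the right does not hold.

(⟸) Conversely, if t ≡ 2 (mod 5) and t ≡ 7 (mod 9), then by the Chinese remainder theorem t ≡ 7 (mod 45). Since 7 ≡ 7 (mod 15) and 15 ∣ 45, we get t ≡ 7 (mod 15).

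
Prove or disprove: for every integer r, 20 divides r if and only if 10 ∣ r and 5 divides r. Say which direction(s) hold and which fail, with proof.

Not equivalent: only (⇒) holds.

(⟹) If 20 ∣ r, write r = 20q. Since 20 = 2·10, r = 10·(2q), so 10 ∣ r; and since 20 = 4·5, r = 5·(4q), so 5 ∣ r.

(⟸) This fails: take r = 10. Both 10 ∣ 10 and 5 ∣ 10, yet 10 is not a multiple of 20 (since 10 = 0·20 + 10), so 20 ∤ 10.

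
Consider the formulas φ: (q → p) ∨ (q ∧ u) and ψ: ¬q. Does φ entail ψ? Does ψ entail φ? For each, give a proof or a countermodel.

(⇒) fails; (⇐) holds.

Forward direction. This fails. Under p = T, q = T, u = F, the left side is true but the right side is false.

Converse. Assume the antecedent. If p is true, (q → p) ∨ (q ∧ u) reduces to true regardless of the other variables. If p is false, the antecedent forces (p = F, q = F, u = F) or (p = F, q = F, u = T), and (q → p) ∨ (q ∧ u) holds there. Either way (q → p) ∨ (q ∧ u) holds.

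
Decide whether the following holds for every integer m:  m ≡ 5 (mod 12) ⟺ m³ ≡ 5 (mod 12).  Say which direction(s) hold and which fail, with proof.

Both implications hold.

(⟹) Suppose m ≡ 5 (mod 12). Write m = 12j + 5. Then (12j + 5)³ = 1728j³ + 2160j² + 900j + 125 = 12(144j³ + 180j² + 75j + 10) + 5, so m³ ≡ 5 (mod 12).

(⟸) For the converse, argue contrapositively. If m ≢ 5 (mod 12), then m is congruent to one of 0, 1, 2, 3, 4, 6, 7, 8, 9, 10, 11 modulo 12, and these give m³ ≡ 0, 1, 8, 3, 4, 0, 7, 8, 9, 4, 11 respectively — never 5.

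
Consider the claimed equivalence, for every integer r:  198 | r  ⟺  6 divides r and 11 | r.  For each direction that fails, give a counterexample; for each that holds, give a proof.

Only the forward direction holds.

Forward direction. If 198 ∣ r, write r = 198q. Since 198 = 33·6, r = 6·(33q), so 6 ∣ r; and since 198 = 18·11, r = 11·(18q), so 11 ∣ r.

Converse. This fails: take r = 66. Both 6 ∣ 66 and 11 ∣ 66, yet 66 is not a multiple of 198 (since 66 = 0·198 + 66), so 198 ∤ 66.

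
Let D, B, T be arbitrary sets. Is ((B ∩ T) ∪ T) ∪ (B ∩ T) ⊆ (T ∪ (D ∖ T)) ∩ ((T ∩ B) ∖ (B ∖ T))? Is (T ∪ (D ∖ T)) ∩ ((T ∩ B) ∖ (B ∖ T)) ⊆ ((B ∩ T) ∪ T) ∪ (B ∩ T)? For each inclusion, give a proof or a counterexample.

The sets are not equal: only the reverse inclusion holds.

Reverse inclusion. Let x ∈ (T ∪ (D ∖ T)) ∩ ((T ∩ B) ∖ (B ∖ T)). Then either x ∈ B ∩ T and x ∉ D; or x ∈ D ∩ B ∩ T. In each case x ∈ ((B ∩ T) ∪ T) ∪ (B ∩ T), so (T ∪ (D ∖ T)) ∩ ((T ∩ B) ∖ (B ∖ T)) ⊆ ((B ∩ T) ∪ T) ∪ (B ∩ T).

Forward inclusion. This inclusion fails. Take D = ∅, B = ∅, T = {1}; then 1 ∈ ((B ∩ T) ∪ T) ∪ (B ∩ T) but 1 ∉ (T ∪ (D ∖ T)) ∩ ((T ∩ B) ∖ (B ∖ T)).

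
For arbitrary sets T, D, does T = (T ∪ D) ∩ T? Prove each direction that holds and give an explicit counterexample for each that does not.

(⟹) Let x ∈ T. Then either x ∈ T and x ∉ D; or x ∈ T ∩ D. In each case x ∈ (T ∪ D) ∩ T, so T ⊆ (T ∪ D) ∩ T.

(⟸) Let x ∈ (T ∪ D) ∩ T. Then either x ∈ T and x ∉ D; or x ∈ T ∩ D. In each case x ∈ T, so (T ∪ D) ∩ T ⊆ T.

The two sets are equal.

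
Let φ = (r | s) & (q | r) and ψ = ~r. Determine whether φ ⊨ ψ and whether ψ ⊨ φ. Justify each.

(→) This fails. Under r = T, q = F, s = F, the left side is true but the right side is false.

(←) This fails. Under r = F, q = F, s = F, the left side is false but the right side is true.

Neither implication holds.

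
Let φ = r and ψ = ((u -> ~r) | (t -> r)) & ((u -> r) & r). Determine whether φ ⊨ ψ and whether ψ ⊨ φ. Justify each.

Both directions hold; the statement is true.

(→) Assume the antecedent. If u is true, the antecedent forces (u = T, r = T, t = F) or (u = T, r = T, t = T), and the consequent holds there. If u is false, the antecedent forces (u = F, r = T, t = F) or (u = F, r = T, t = T), and the consequent holds there. Either way the consequent holds.

(←) Assume the antecedent. If u is true, the antecedent forces (u = T, r = T, t = F) or (u = T, r = T, t = T), and r holds there. If u is false, the antecedent forces (u = F, r = T, t = F) or (u = F, r = T, t = T), and r holds there. Either way r holds.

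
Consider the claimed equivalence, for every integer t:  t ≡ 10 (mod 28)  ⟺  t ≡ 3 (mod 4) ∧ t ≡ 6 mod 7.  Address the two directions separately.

(⇒) fails and (⇐) fails.

(→) This fails: t = 10 gives 10 ≡ 10 (mod 28) but 10 ≡ 2 (mod 4), so the conjunction on the right does not hold.

(←) This fails: t = 27 satisfies both congruences on the right (27 ≡ 3 mod 4 and 27 ≡ 6 mod 7) yet 27 ≡ 27 (mod 28), not 10.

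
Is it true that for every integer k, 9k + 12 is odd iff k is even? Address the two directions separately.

Forward direction. This fails: k = 5 gives 9k + 12 = 57, which is odd, but 5 is odd, not even.

Converse. This also fails: k = 2 is even, but 9k + 12 = 30 is even, not odd.

Both directions fail.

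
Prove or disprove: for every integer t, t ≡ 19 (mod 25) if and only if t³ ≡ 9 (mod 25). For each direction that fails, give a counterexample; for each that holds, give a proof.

Both directions hold.

(→) Suppose t ≡ 19 (mod 25). Write t = 25j + 19. Then (25j + 19)³ = 15625j³ + 35625j² + 27075j + 6859 = 25(625j³ + 1425j² + 1083j + 274) + 9, so t³ ≡ 9 (mod 25).

(←) Conversely, suppose t³ ≡ 9 (mod 25). The only residue r in {0, …, 24} with r³ ≡ 9 (mod 25) is r = 19, so t ≡ 19 (mod 25).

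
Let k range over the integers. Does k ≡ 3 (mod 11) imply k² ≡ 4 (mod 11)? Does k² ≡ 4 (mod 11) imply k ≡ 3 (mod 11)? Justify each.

Both directions fail.

(⟹) This fails: take k = 3. Then 3 ≡ 3 (mod 11), but 3² = 9 ≡ 9 (mod 11), not 4.

(⟸) This fails: take k = 2. Then 2² = 4 ≡ 4 (mod 11), yet 2 ≡ 2 (mod 11), not 3.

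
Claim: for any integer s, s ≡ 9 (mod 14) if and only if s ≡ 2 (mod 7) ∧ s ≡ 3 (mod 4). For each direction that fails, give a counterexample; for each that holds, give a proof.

[⇒] This fails: s = 9 gives 9 ≡ 9 (mod 14) but 9 ≡ 1 (mod 4), so the conjunction on the right does not hold.

[⇐] Conversely, if s ≡ 2 (mod 7) and s ≡ 3 (mod 4), then by the Chinese remainder theorem s ≡ 23 (mod 28). Since 23 ≡ 9 (mod 14) and 14 ∣ 28, we get s ≡ 9 (mod 14).

The forward direction fails; the converse holds.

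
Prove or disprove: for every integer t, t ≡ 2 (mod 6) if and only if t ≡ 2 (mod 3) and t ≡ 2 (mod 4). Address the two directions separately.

The forward direction fails; the converse holds.

[⇒] This fails: t = 8 gives 8 ≡ 2 (mod 6) but 8 ≡ 0 (mod 4), so the conjunction on the right does not hold.

[⇐] Conversely, if t ≡ 2 (mod 3) and t ≡ 2 (mod 4), then by the Chinese remainder theorem t ≡ 2 (mod 12). Since 2 ≡ 2 (mod 6) and 6 ∣ 12, we get t ≡ 2 (mod 6).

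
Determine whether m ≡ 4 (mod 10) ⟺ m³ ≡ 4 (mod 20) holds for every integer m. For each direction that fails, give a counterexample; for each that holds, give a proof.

Both directions hold.

[⇐] The residues r modulo 20 with r³ ≡ 4 (mod 20) are exactly {4, 14}, and each is ≡ 4 (mod 10).

[⇒] Suppose m ≡ 4 (mod 10). Working modulo 20, m ∈ {4, 14}; for each such r, r³ ≡ 4 (mod 20).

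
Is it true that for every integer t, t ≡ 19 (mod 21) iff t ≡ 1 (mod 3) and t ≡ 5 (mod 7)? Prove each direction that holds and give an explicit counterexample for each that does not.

Both directions hold.

(⟹) Suppose t ≡ 19 (mod 21); write t = 21j + 19. Since 3 ∣ 21, reducing mod 3 gives t ≡ 19 ≡ 1 (mod 3); since 7 ∣ 21, reducing mod 7 gives t ≡ 19 ≡ 5 (mod 7).

(⟸) Conversely, if t ≡ 1 (mod 3) and t ≡ 5 (mod 7), then by the Chinese remainder theorem t ≡ 19 (mod 21). This is exactly t ≡ 19 (mod 21).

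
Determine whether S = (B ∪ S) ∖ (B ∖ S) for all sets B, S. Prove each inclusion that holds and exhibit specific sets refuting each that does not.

Both inclusions hold; the sets are equal.

(⟹) Let x ∈ S. Then either x ∈ S and x ∉ B; or x ∈ B ∩ S. In each case x ∈ (B ∪ S) ∖ (B ∖ S), so S ⊆ (B ∪ S) ∖ (B ∖ S).

(⟸) Let x ∈ (B ∪ S) ∖ (B ∖ S). Then either x ∈ S and x ∉ B; or x ∈ B ∩ S. In each case x ∈ S, so (B ∪ S) ∖ (B ∖ S) ⊆ S.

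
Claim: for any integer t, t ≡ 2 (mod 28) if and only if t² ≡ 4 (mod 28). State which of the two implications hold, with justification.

(⇒) holds; (⇐) fails.

[⇒] Suppose t ≡ 2 (mod 28). Write t = 28j + 2. Then (28j + 2)² = 784j² + 112j + 4 = 28(28j² + 4j) + 4, so t² ≡ 4 (mod 28).

[⇐] This fails: take t = 12. Then 12² = 144 ≡ 4 (mod 28), yet 12 ≡ 12 (mod 28), not 2.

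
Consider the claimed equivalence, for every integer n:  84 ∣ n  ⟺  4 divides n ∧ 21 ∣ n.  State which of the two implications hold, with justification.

[⇒] If 84 ∣ n, write n = 84q. Since 84 = 21·4, n = 4·(21q), so 4 ∣ n; and since 84 = 4·21, n = 21·(4q), so 21 ∣ n.

[⇐] Suppose 4 ∣ n and 21 ∣ n. Any common multiple of 4 and 21 is a multiple of their lcm; here gcd(4, 21) = 1, so lcm(4, 21) = 4·21 = 84, so 84 ∣ n.

Both directions hold; the statement is true.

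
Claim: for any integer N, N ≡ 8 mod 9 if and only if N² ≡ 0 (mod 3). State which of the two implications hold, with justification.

Both directions fail.

Forward direction. This fails: take N = 8. Then 8 ≡ 8 (mod 9), but 8² = 64 ≡ 1 (mod 3), not 0.

Converse. This fails: take N = 0. Then 0² = 0 ≡ 0 (mod 3), yet 0 ≡ 0 (mod 9), not 8.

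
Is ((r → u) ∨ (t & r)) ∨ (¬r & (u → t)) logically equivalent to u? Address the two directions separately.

Not equivalent: only (⇐) holds.

(→) This fails. Under t = F, r = F, u = F, the left side is true but the right side is false.

(←) Assume the antecedent. If t is true, the consequent reduces to true regardless of the other variables. If t is false, the antecedent forces (t = F, r = F, u = T) or (t = F, r = T, u = T), and the consequent holds there. Either way the consequent holds.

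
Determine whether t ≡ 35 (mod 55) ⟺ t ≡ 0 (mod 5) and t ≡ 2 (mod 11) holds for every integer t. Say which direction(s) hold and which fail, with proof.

(⟸) If t ≡ 0 (mod 5) and t ≡ 2 (mod 11), then by the Chinese remainder theorem t ≡ 35 (mod 55). This is exactly t ≡ 35 (mod 55).

(⟹) Suppose t ≡ 35 (mod 55); write t = 55j + 35. Since 5 ∣ 55, reducing mod 5 gives t ≡ 35 ≡ 0 (mod 5); since 11 ∣ 55, reducing mod 11 gives t ≡ 35 ≡ 2 (mod 11).

Both directions hold; the statement is true.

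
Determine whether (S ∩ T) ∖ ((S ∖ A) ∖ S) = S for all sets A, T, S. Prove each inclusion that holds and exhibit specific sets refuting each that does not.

(⟹) Let x ∈ (S ∩ T) ∖ ((S ∖ A) ∖ S). Then either x ∈ T ∩ S and x ∉ A; or x ∈ A ∩ T ∩ S. In each case x ∈ S, so (S ∩ T) ∖ ((S ∖ A) ∖ S) ⊆ S.

(⟸) This inclusion fails. Take A = ∅, T = ∅, S = {1}; then 1 ∈ S but 1 ∉ (S ∩ T) ∖ ((S ∖ A) ∖ S).

Only the forward inclusion holds.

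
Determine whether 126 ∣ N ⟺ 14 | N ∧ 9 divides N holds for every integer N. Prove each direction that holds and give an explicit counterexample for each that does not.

[⇒] If 126 ∣ N, write N = 126q. Since 126 = 9·14, N = 14·(9q), so 14 ∣ N; and since 126 = 14·9, N = 9·(14q), so 9 ∣ N.

[⇐] Suppose 14 ∣ N and 9 ∣ N. Any common multiple of 14 and 9 is a multiple of their lcm; here gcd(14, 9) = 1, so lcm(14, 9) = 14·9 = 126, so 126 ∣ N.

Both implications hold.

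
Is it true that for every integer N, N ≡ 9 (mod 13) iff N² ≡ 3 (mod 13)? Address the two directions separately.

The forward direction holds; the converse fails.

[⇒] Suppose N ≡ 9 (mod 13). Write N = 13j + 9. Then (13j + 9)² = 169j² + 234j + 81 = 13(13j² + 18j + 6) + 3, so N² ≡ 3 (mod 13).

[⇐] This fails: take N = 4. Then 4² = 16 ≡ 3 (mod 13), yet 4 ≡ 4 (mod 13), not 9.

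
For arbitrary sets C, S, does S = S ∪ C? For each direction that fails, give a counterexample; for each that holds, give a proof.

The sets are not equal: only the forward inclusion holds.

Forward inclusion. Let x ∈ S. Then either x ∈ S and x ∉ C; or x ∈ C ∩ S. In each case x ∈ S ∪ C, so S ⊆ S ∪ C.

Reverse inclusion. This inclusion fails. Take C = {1}, S = ∅; then 1 ∈ S ∪ C but 1 ∉ S.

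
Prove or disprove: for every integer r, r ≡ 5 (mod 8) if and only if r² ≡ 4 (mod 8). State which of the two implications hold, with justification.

(→) This fails: take r = 5. Then 5 ≡ 5 (mod 8), but 5² = 25 ≡ 1 (mod 8), not 4.

(←) This fails: take r = 2. Then 2² = 4 ≡ 4 (mod 8), yet 2 ≡ 2 (mod 8), not 5.

Neither direction holds.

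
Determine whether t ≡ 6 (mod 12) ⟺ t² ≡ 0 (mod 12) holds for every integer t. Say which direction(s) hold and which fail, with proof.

Not equivalent: only (⇒) holds.

(⇒) Suppose t ≡ 6 (mod 12). Write t = 12j + 6. Then (12j + 6)² = 144j² + 144j + 36 = 12(12j² + 12j + 3) + 0, so t² ≡ 0 (mod 12).

(⇐) This fails: take t = 0. Then 0² = 0 ≡ 0 (mod 12), yet 0 ≡ 0 (mod 12), not 6.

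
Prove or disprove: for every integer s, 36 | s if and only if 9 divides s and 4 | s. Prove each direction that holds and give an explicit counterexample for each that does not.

(⟹) If 36 ∣ s, write s = 36q. Since 36 = 4·9, s = 9·(4q), so 9 ∣ s; and since 36 = 9·4, s = 4·(9q), so 4 ∣ s.

(⟸) Suppose 9 ∣ s and 4 ∣ s. Any common multiple of 9 and 4 is a multiple of their lcm; here gcd(9, 4) = 1, so lcm(9, 4) = 9·4 = 36, so 36 ∣ s.

The biconditional holds.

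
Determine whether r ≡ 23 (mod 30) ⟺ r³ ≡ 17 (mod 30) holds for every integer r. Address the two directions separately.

[⇒] Suppose r ≡ 23 (mod 30). Write r = 30j + 23. Then (30j + 23)³ = 27000j³ + 62100j² + 47610j + 12167 = 30(900j³ + 2070j² + 1587j + 405) + 17, so r³ ≡ 17 (mod 30).

[⇐] Conversely, suppose r³ ≡ 17 (mod 30). The only residue r in {0, …, 29} with r³ ≡ 17 (mod 30) is r = 23, so r ≡ 23 (mod 30).

The biconditional holds.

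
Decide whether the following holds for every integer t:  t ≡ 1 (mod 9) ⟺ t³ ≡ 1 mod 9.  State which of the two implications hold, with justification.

Only the forward implication holds.

[⇒] Suppose t ≡ 1 (mod 9). Write t = 9j + 1. Then (9j + 1)³ = 729j³ + 243j² + 27j + 1 = 9(81j³ + 27j² + 3j) + 1, so t³ ≡ 1 (mod 9).

[⇐] This fails: take t = 4. Then 4³ = 64 ≡ 1 (mod 9), yet 4 ≡ 4 (mod 9), not 1.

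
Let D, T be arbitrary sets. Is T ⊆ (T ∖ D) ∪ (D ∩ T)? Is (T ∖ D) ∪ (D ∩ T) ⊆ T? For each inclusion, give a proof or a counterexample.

Both inclusions hold.

Forward inclusion. Let x ∈ T. Then either x ∈ T and x ∉ D; or x ∈ D ∩ T. In each case x ∈ (T ∖ D) ∪ (D ∩ T), so T ⊆ (T ∖ D) ∪ (D ∩ T).

Reverse inclusion. Let x ∈ (T ∖ D) ∪ (D ∩ T). Then either x ∈ T and x ∉ D; or x ∈ D ∩ T. In each case x ∈ T, so (T ∖ D) ∪ (D ∩ T) ⊆ T.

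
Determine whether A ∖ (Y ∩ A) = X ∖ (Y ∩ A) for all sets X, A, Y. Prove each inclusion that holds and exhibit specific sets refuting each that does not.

Forward inclusion. This inclusion fails. Take X = ∅, A = {1}, Y = ∅; then 1 ∈ A ∖ (Y ∩ A) but 1 ∉ X ∖ (Y ∩ A).

Reverse inclusion. This inclusion fails. Take X = {1}, A = ∅, Y = ∅; then 1 ∈ X ∖ (Y ∩ A) but 1 ∉ A ∖ (Y ∩ A).

(⊆) fails and (⊇) fails.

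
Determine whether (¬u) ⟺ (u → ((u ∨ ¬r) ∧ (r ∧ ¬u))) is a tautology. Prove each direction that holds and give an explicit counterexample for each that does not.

Both implications hold.

[⇒] Assume the antecedent. If u is true, the antecedent cannot hold. If u is false, u → ((u ∨ ¬r) ∧ (r ∧ ¬u)) reduces to true regardless of the other variables. Either way u → ((u ∨ ¬r) ∧ (r ∧ ¬u)) holds.

[⇐] Assume the antecedent. If u is true, the antecedent cannot hold. If u is false, ¬u reduces to true regardless of the other variables. Either way ¬u holds.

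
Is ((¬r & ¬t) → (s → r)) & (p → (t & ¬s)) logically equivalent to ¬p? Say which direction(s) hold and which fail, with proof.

(→) This fails. Under s = F, t = T, r = F, p = T, the left side is true but the right side is false.

(←) This fails. Under s = T, t = F, r = F, p = F, the left side is false but the right side is true.

Neither direction holds.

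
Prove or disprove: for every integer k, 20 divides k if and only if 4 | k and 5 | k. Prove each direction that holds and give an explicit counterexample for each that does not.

[⇐] Suppose 4 ∣ k and 5 ∣ k. Any common multiple of 4 and 5 is a multiple of their lcm; here gcd(4, 5) = 1, so lcm(4, 5) = 4·5 = 20, so 20 ∣ k.

[⇒] If 20 ∣ k, write k = 20q. Since 20 = 5·4, k = 4·(5q), so 4 ∣ k; and since 20 = 4·5, k = 5·(4q), so 5 ∣ k.

Both directions hold.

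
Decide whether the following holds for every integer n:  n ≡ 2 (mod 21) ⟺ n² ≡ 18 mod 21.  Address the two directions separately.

(⇒) fails and (⇐) fails.

Forward direction. This fails: take n = 2. Then 2 ≡ 2 (mod 21), but 2² = 4 ≡ 4 (mod 21), not 18.

Converse. This fails: take n = 9. Then 9² = 81 ≡ 18 (mod 21), yet 9 ≡ 9 (mod 21), not 2.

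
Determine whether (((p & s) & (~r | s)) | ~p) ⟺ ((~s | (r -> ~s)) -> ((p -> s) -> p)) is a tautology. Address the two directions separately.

[⇒] This fails. Under s = F, r = F, p = F, the left side is true but the right side is false.

[⇐] This fails. Under s = F, r = F, p = T, the left side is false but the right side is true.

Neither direction holds.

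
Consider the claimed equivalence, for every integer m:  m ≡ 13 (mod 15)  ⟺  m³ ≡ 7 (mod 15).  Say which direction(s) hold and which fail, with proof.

The biconditional holds.

(⇒) Suppose m ≡ 13 (mod 15). Write m = 15j + 13. Then (15j + 13)³ = 3375j³ + 8775j² + 7605j + 2197 = 15(225j³ + 585j² + 507j + 146) + 7, so m³ ≡ 7 (mod 15).

(⇐) Conversely, suppose m³ ≡ 7 (mod 15). The only residue r in {0, …, 14} with r³ ≡ 7 (mod 15) is r = 13, so m ≡ 13 (mod 15).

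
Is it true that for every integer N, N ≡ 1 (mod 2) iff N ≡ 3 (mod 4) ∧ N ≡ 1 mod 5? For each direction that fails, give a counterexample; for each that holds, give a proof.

Forward direction. This fails: N = 1 gives 1 ≡ 1 (mod 2) but 1 ≡ 1 (mod 4), so the conjunction on the right does not hold.

Converse. If N ≡ 3 (mod 4) and N ≡ 1 (mod 5), then by the Chinese remainder theorem N ≡ 11 (mod 20). Since 11 ≡ 1 (mod 2) and 2 ∣ 20, we get N ≡ 1 (mod 2).

Not equivalent: only (⇐) holds.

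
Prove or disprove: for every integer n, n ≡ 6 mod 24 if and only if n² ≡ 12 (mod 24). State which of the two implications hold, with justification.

The forward direction holds; the converse fails.

(→) Suppose n ≡ 6 mod 24. Write n = 24j + 6. Then (24j + 6)² = 576j² + 288j + 36 = 24(24j² + 12j + 1) + 12, so n² ≡ 12 (mod 24).

(←) This fails: take n = 18. Then 18² = 324 ≡ 12 (mod 24), yet 18 ≡ 18 (mod 24), not 6.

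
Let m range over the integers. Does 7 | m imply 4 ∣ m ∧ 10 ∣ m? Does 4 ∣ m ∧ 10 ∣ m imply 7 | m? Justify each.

Forward direction. This fails: take m = 7. Certainly 7 ∣ 7, but 4 ∤ 7.

Converse. This fails: take m = 20. Both 4 ∣ 20 and 10 ∣ 20, yet 20 is not a multiple of 7 (since 20 = 2·7 + 6), so 7 ∤ 20.

Neither direction holds.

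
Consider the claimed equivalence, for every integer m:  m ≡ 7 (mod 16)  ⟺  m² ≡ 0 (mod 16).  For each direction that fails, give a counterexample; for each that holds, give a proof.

Both directions fail.

(⇒) This fails: take m = 7. Then 7 ≡ 7 (mod 16), but 7² = 49 ≡ 1 (mod 16), not 0.

(⇐) This fails: take m = 0. Then 0² = 0 ≡ 0 (mod 16), yet 0 ≡ 0 (mod 16), not 7.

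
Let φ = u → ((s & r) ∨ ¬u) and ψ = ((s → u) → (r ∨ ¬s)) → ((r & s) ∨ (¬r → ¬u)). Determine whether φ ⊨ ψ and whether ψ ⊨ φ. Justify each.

(⇒) holds; (⇐) fails.

[⇒] Assume the antecedent. If u is true, the antecedent forces (u = T, r = T, s = T), and the consequent holds there. If u is false, the consequent reduces to true regardless of the other variables. Either way the consequent holds.

[⇐] This fails. Under u = T, r = T, s = F, the left side is false but the right side is true.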